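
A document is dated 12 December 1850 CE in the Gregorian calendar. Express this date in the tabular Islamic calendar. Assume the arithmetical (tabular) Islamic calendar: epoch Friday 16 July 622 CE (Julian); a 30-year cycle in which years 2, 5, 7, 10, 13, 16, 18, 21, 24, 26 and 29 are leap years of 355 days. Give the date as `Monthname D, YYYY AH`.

Julian Day Number of the source date = 2397104.
Converting JDN 2397104 to the tabular Islamic calendar gives 7 Safar 1267 AH.

Safar 7, 1267 AH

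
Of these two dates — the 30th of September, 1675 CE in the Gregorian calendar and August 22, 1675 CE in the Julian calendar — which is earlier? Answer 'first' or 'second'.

Converting both to JDN: 2333114 vs 2333085; the smaller is the second.

second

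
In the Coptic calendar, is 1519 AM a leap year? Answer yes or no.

1519 mod 4 = 3; in the Coptic calendar a year is leap when year mod 4 = 3, so it is a leap year.

yes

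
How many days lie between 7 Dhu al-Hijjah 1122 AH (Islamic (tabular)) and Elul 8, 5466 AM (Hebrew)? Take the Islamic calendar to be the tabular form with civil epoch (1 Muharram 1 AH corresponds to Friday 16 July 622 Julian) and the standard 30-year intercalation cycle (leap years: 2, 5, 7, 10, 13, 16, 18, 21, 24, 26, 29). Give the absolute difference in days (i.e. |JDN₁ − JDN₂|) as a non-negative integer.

First date → JDN 2346016; second date → JDN 2344393.
The interval is |2346016 − 2344393| = 1623 days.

1623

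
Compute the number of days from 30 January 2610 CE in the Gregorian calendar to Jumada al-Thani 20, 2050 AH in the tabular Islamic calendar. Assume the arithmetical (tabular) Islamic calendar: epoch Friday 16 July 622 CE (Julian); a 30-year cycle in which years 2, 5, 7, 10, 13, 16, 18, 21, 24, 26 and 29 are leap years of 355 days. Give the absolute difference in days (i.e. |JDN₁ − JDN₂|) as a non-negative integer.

332

First date → JDN 2674372; second date → JDN 2674704.
The interval is |2674372 − 2674704| = 332 days.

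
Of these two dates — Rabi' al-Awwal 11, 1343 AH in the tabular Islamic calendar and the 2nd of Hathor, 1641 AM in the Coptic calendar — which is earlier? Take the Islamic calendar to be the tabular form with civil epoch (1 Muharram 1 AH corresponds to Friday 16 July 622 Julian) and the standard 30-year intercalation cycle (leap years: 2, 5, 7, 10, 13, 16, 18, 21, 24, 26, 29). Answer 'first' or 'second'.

Converting both to JDN: 2424069 vs 2424101; the smaller is the first.

first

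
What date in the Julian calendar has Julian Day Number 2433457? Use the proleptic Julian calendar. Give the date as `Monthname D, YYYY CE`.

June 11, 1950 CE

The Gregorian equivalent of JDN 2433457 is 24 June 1950.
In the Julian calendar that day is June 11, 1950 CE.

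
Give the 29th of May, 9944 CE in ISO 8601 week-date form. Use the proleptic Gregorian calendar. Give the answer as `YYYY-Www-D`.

9944-W22-1

The weekday is Monday (ISO weekday 1).
That Monday belongs to ISO week 22 of ISO year 9944.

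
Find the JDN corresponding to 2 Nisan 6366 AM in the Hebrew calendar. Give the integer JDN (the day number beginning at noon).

2672973

In the Gregorian calendar the same day is 2 April 2606.
JDN 2299161 is 15 October 1582 CE (Gregorian); the target day is +373812 days from there, so JDN = 2672973.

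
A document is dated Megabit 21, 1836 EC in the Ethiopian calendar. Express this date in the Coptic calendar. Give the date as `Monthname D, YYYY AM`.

Both dates share Julian Day Number 2394655; in the Coptic calendar that is 21 Paremhat 1560 AM.

Paremhat 21, 1560 AM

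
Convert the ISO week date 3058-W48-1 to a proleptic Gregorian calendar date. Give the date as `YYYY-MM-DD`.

3058-11-29

ISO week 1 of 3058 is the week containing the first Thursday of 3058.
Week 48, day 1 (Monday) lands on 3058-11-29.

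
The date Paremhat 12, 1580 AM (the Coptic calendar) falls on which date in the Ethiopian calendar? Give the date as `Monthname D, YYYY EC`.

Both dates share Julian Day Number 2401951; in the Ethiopian calendar that is 12 Megabit 1856 EC.

Megabit 12, 1856 EC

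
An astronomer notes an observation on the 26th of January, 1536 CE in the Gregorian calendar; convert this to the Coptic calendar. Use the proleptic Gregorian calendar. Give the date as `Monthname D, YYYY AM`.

Julian Day Number of the source date = 2282097.
Converting JDN 2282097 to the Coptic calendar gives 20 Tobi 1252 AM.

Tobi 20, 1252 AM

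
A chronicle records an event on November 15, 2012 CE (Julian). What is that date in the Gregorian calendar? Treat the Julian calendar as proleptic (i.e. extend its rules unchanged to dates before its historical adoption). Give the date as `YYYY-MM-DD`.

The Julian–Gregorian offset here is 13 days (Julian trailing).
15 November 2012 Julian + 13 days → 28 November 2012 Gregorian.

2012-11-28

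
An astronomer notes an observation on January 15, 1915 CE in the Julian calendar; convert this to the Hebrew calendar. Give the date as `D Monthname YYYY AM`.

13 Shevat 5675 AM

The source date corresponds to 28 January 1915 in the Gregorian calendar (JDN 2420526).
That day falls on 13 Shevat 5675 AM in the Hebrew calendar.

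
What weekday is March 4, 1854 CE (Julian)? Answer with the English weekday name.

Thursday

Equivalently 16 March 1854 Gregorian, JDN 2398294.
2398294 ≡ 3 (mod 7); counting from Monday = 0 gives Thursday.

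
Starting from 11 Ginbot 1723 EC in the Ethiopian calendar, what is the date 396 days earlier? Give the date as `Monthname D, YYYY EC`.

JDN of 11 Ginbot 1723 EC = 2353431.
2353431 − 396 = 2353035.
JDN 2353035 in the Ethiopian calendar is Miyazya 10, 1722 EC.

Miyazya 10, 1722 EC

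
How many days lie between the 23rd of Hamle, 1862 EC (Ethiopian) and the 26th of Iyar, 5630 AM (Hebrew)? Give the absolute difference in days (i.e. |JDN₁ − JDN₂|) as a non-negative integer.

63

First date → JDN 2404273; second date → JDN 2404210.
The interval is |2404273 − 2404210| = 63 days.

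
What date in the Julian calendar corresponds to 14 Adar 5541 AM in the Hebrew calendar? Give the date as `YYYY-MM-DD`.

Julian Day Number of the source date = 2371627.
Converting JDN 2371627 to the Julian calendar gives 28 February 1781 CE.

1781-02-28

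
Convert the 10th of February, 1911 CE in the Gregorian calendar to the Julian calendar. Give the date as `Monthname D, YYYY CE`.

The Julian–Gregorian offset here is 13 days (Julian trailing).
10 February 1911 Gregorian − 13 days → 28 January 1911 Julian.

January 28, 1911 CE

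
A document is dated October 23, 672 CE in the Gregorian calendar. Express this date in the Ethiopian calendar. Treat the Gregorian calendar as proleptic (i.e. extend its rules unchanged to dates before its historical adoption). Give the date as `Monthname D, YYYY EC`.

Julian Day Number of the source date = 1966799.
Converting JDN 1966799 to the Ethiopian calendar gives 23 Tikimt 665 EC.

Tikimt 23, 665 EC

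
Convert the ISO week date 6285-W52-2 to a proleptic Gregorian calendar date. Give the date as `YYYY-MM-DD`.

ISO week 1 of 6285 is the week containing the first Thursday of 6285.
Week 52, day 2 (Tuesday) lands on 6285-12-22.

6285-12-22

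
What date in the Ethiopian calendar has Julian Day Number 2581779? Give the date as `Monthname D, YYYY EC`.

JDN 2581779 is 27 July 2356 in the Gregorian calendar.
In the Ethiopian calendar that day is Hamle 17, 2348 EC.

Hamle 17, 2348 EC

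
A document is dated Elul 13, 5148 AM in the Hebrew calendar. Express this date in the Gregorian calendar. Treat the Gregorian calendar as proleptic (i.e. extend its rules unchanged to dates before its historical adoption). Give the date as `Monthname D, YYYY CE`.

August 25, 1388 CE

Julian Day Number of the source date = 2228254.
Converting JDN 2228254 to the Gregorian calendar gives 25 August 1388 CE.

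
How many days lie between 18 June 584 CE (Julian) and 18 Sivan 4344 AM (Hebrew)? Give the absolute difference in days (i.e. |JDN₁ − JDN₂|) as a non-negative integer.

First date → JDN 1934533; second date → JDN 1934517.
The interval is |1934533 − 1934517| = 16 days.

16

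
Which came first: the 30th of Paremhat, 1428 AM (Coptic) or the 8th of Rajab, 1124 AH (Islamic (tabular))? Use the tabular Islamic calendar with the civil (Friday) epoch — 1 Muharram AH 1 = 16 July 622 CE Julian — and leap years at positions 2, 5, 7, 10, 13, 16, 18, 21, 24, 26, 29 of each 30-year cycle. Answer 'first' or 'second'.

first

First date → JDN 2346451; second date → JDN 2346578.
JDN 2346451 < JDN 2346578, so the first date is earlier.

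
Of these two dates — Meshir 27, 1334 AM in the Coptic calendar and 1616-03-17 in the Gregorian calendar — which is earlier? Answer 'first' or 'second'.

Converting both to JDN: 2312084 vs 2311368; the smaller is the second.

second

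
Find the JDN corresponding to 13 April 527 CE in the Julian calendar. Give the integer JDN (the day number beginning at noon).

Equivalently 15 April 527 (proleptic Gregorian).
JDN 2299161 is 15 October 1582 CE (Gregorian); the target day is −385514 days from there, so JDN = 1913647.

1913647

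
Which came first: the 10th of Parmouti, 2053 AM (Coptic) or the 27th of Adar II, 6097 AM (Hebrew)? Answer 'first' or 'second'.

Converting both to JDN: 2574742 vs 2574721; the smaller is the second.

second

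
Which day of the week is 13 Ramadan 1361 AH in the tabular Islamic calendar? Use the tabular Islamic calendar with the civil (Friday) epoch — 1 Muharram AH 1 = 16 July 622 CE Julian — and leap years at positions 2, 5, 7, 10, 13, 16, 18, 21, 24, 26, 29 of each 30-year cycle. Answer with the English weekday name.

Thursday

In the Gregorian calendar this is 24 September 1942 (JDN 2430627).
2430627 ≡ 3 (mod 7); counting from Monday = 0 gives Thursday.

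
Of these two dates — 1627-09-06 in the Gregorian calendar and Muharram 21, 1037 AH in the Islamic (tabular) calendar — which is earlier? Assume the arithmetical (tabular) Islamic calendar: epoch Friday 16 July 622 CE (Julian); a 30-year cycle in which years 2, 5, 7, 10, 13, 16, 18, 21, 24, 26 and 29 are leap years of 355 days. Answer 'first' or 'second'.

first

Converting both to JDN: 2315558 vs 2315584; the smaller is the first.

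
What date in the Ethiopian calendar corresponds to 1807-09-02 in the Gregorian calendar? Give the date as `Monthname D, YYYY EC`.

Nehase 28, 1799 EC

Julian Day Number of the source date = 2381297.
Converting JDN 2381297 to the Ethiopian calendar gives 28 Nehase 1799 EC.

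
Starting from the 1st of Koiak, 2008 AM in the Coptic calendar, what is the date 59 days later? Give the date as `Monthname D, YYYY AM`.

Tobi 30, 2008 AM

The starting date is JDN 2558177; 2558177 + 59 = 2558236.
JDN 2558236 corresponds to Tobi 30, 2008 AM.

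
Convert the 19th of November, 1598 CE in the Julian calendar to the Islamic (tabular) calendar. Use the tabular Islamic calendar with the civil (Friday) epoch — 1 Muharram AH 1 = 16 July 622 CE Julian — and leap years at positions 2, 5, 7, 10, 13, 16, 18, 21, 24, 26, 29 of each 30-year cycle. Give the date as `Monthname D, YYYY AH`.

Rabi' al-Thani 29, 1007 AH

Both dates share Julian Day Number 2305050; in the tabular Islamic calendar that is 29 Rabi' al-Thani 1007 AH.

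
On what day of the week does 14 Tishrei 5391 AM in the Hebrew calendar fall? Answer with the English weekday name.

This is JDN 2316668 (20 September 1630 Gregorian).
2316668 ≡ 4 (mod 7); counting from Monday = 0 gives Friday.

Friday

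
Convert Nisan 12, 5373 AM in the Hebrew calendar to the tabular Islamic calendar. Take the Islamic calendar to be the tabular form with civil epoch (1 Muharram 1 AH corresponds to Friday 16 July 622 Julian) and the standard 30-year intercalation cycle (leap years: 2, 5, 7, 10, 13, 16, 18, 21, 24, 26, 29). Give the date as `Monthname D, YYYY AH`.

Safar 12, 1022 AH

Both dates share Julian Day Number 2310289; in the tabular Islamic calendar that is 12 Safar 1022 AH.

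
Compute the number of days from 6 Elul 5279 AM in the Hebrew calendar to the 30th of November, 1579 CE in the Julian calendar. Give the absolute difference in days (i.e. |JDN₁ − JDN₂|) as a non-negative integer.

First date → JDN 2276087; second date → JDN 2298121.
The interval is |2276087 − 2298121| = 22034 days.

22034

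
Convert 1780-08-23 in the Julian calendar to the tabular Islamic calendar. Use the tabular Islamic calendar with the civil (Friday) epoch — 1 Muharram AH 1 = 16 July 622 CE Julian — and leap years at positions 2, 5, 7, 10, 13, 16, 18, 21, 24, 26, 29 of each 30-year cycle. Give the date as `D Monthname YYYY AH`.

4 Ramadan 1194 AH

Julian Day Number of the source date = 2371438.
Converting JDN 2371438 to the tabular Islamic calendar gives 4 Ramadan 1194 AH.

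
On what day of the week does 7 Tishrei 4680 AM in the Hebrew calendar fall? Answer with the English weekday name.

Sunday

Equivalently 10 September 919 Gregorian, JDN 2056970.
Since JDN mod 7 = 6 (0 = Monday), the day is Sunday.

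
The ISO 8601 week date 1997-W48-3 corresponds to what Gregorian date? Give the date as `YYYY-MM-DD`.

1997-11-26

ISO week 1 of 1997 is the week containing the first Thursday of 1997.
Week 48, day 3 (Wednesday) lands on 1997-11-26.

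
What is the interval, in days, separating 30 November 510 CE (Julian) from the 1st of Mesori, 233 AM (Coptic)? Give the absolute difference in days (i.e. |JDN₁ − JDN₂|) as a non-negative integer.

2429

First date → JDN 1907669; second date → JDN 1910098.
The interval is |1907669 − 1910098| = 2429 days.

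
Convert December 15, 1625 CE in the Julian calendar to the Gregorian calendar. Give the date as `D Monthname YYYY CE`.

The Julian–Gregorian offset here is 10 days (Julian trailing).
15 December 1625 Julian + 10 days → 25 December 1625 Gregorian.

25 December 1625 CE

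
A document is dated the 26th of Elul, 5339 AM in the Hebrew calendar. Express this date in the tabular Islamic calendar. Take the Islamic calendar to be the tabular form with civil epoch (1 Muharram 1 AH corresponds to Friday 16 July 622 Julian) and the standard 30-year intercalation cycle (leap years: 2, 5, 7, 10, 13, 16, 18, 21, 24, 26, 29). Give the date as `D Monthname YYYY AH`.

The source date corresponds to 27 September 1579 in the proleptic Gregorian calendar (JDN 2298047).
That day falls on 25 Rajab 987 AH in the tabular Islamic calendar.

25 Rajab 987 AH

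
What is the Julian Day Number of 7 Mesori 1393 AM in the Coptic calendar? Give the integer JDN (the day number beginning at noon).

2333794

In the Gregorian calendar the same day is 10 August 1677.
JDN 2451545 is 1 January 2000 CE (Gregorian); the target day is −117751 days from there, so JDN = 2333794.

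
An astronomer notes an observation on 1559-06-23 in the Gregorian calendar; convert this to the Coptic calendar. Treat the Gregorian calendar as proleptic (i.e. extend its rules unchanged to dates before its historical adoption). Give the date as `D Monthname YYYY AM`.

Both dates share Julian Day Number 2290646; in the Coptic calendar that is 19 Paoni 1275 AM.

19 Paoni 1275 AM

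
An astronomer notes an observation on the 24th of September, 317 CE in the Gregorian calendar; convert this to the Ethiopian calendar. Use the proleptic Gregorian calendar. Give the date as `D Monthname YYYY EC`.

Julian Day Number of the source date = 1837108.
Converting JDN 1837108 to the Ethiopian calendar gives 26 Meskerem 310 EC.

26 Meskerem 310 EC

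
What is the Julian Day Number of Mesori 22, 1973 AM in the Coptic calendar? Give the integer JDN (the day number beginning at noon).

2545654

Equivalently 30 August 2257 (Gregorian).
JDN 2451545 is 1 January 2000 CE (Gregorian); the target day is +94109 days from there, so JDN = 2545654.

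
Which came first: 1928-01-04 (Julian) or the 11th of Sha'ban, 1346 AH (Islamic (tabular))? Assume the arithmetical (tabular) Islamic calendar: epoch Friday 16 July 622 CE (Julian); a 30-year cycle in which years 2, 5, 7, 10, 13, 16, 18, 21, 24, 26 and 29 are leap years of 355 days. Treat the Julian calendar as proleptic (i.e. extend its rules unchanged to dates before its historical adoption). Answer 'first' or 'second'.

The two dates have Julian Day Numbers 2425263 and 2425280 respectively.
Since 2425263 < 2425280, the first date comes first.

first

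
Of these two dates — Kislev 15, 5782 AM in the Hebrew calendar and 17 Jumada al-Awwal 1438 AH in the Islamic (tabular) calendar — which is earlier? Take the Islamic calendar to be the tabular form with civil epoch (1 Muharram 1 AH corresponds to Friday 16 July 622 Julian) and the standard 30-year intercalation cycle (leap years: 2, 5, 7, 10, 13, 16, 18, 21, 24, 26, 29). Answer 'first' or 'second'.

second

Converting both to JDN: 2459538 vs 2457799; the smaller is the second.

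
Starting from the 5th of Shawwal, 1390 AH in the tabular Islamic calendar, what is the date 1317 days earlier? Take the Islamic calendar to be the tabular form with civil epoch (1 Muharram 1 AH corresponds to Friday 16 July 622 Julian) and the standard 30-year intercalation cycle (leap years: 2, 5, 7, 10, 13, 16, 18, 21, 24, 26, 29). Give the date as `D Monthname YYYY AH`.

17 Muharram 1387 AH

The starting date is JDN 2440925; 2440925 − 1317 = 2439608.
JDN 2439608 corresponds to 17 Muharram 1387 AH.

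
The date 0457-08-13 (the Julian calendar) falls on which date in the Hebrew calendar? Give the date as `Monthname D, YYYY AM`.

Julian Day Number of the source date = 1888202.
Converting JDN 1888202 to the Hebrew calendar gives 7 Elul 4217 AM.

Elul 7, 4217 AM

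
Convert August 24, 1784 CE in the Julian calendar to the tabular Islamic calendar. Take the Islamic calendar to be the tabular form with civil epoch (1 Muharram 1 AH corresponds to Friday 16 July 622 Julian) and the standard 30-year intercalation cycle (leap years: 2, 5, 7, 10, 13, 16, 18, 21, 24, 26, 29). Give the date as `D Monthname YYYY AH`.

18 Shawwal 1198 AH

The source date corresponds to 4 September 1784 in the Gregorian calendar (JDN 2372900).
That day falls on 18 Shawwal 1198 AH in the tabular Islamic calendar.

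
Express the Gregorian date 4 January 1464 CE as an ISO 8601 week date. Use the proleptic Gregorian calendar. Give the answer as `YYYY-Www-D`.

The weekday is Monday (ISO weekday 1).
That Monday belongs to ISO week 1 of ISO year 1464.

1464-W01-1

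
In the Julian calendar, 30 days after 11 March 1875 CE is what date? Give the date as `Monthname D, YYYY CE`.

April 10, 1875 CE

The starting date is JDN 2405971; 2405971 + 30 = 2406001.
JDN 2406001 corresponds to April 10, 1875 CE.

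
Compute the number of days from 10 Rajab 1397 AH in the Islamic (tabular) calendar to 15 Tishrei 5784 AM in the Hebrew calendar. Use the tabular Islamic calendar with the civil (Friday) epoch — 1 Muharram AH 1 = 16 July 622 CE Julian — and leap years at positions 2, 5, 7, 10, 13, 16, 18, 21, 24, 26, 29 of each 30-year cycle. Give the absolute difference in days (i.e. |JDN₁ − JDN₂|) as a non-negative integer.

JDN of the first date = 2443322.
JDN of the second date = 2460218.
|2460218 − 2443322| = 16896.

16896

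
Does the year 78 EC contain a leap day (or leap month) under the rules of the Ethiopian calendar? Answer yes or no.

no

78 mod 4 = 2; in the Ethiopian calendar a year is leap when year mod 4 = 3, so it is a common year.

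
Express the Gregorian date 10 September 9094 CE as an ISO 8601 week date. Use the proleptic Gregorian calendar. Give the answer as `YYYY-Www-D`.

9094-W37-1

The weekday is Monday (ISO weekday 1).
That Monday belongs to ISO week 37 of ISO year 9094.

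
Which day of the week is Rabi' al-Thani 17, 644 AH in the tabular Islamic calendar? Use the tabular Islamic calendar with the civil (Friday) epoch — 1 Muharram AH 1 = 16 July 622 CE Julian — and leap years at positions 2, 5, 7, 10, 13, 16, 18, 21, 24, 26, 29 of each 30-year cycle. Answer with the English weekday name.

This is JDN 2176403 (8 September 1246 Gregorian).
Since JDN mod 7 = 5 (0 = Monday), the day is Saturday.

Saturday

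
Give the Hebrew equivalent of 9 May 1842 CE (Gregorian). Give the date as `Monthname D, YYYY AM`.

Iyar 29, 5602 AM

Both dates share Julian Day Number 2393965; in the Hebrew calendar that is 29 Iyar 5602 AM.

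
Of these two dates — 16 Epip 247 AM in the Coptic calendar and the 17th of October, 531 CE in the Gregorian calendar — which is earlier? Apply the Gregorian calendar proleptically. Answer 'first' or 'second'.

The two dates have Julian Day Numbers 1915196 and 1915293 respectively.
Since 1915196 < 1915293, the first date comes first.

first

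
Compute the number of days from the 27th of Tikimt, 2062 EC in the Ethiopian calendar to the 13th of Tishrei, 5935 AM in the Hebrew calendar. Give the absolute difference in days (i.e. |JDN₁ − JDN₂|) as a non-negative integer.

38321

First date → JDN 2477057; second date → JDN 2515378.
The interval is |2477057 − 2515378| = 38321 days.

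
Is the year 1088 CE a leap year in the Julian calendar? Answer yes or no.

1088 mod 4 = 0, so it is a leap year in the Julian calendar.

yes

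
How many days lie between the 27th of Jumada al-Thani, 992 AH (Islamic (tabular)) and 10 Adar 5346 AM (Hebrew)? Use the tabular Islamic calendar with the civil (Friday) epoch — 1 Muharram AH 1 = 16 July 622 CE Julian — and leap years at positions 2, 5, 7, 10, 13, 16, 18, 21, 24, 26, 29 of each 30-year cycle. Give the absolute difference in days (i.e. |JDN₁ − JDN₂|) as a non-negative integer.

602

JDN of the first date = 2299791.
JDN of the second date = 2300393.
|2300393 − 2299791| = 602.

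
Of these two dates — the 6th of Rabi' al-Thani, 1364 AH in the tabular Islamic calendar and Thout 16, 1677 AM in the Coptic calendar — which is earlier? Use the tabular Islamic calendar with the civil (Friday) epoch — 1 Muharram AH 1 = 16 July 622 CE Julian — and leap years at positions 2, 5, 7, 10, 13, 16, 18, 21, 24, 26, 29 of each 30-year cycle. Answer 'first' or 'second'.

first

Converting both to JDN: 2431536 vs 2437204; the smaller is the first.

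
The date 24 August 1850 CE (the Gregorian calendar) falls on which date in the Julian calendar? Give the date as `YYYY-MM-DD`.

The Julian–Gregorian offset here is 12 days (Julian trailing).
24 August 1850 Gregorian − 12 days → 12 August 1850 Julian.

1850-08-12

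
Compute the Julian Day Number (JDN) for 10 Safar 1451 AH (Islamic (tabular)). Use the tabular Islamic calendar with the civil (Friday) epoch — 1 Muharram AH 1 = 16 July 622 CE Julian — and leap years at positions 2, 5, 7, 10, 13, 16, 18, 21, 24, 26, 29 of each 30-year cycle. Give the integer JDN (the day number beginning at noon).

Equivalently 23 June 2029 (Gregorian).
JDN 2400001 is 17 November 1858 CE (Gregorian), MJD 0; the target day is +62310 days from there, so JDN = 2462311.

2462311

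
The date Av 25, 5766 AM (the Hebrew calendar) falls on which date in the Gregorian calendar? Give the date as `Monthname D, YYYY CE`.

August 19, 2006 CE

Both dates share Julian Day Number 2453967; in the Gregorian calendar that is 19 August 2006 CE.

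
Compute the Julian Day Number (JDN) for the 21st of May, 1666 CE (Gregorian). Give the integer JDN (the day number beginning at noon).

2329695

JDN 2451545 is 1 January 2000 CE (Gregorian); the target day is −121850 days from there, so JDN = 2329695.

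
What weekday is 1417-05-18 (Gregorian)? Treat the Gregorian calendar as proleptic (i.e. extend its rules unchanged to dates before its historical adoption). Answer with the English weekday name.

2238746 ≡ 6 (mod 7); counting from Monday = 0 gives Sunday.

Sunday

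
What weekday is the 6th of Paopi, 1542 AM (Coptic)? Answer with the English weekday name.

Saturday

Equivalently 15 October 1825 Gregorian, JDN 2387915.
Since JDN mod 7 = 5 (0 = Monday), the day is Saturday.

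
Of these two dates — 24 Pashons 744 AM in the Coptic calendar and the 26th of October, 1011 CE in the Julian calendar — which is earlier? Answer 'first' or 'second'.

First date → JDN 2096674; second date → JDN 2090624.
JDN 2090624 < JDN 2096674, so the second date is earlier.

second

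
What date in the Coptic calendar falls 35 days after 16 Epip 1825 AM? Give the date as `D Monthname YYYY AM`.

Counting 35 days forward from JDN 2491561 reaches JDN 2491596, which is 21 Mesori 1825 AM.

21 Mesori 1825 AM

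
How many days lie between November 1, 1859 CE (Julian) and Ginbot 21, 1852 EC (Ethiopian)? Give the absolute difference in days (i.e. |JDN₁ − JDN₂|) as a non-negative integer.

197

JDN of the first date = 2400362.
JDN of the second date = 2400559.
|2400559 − 2400362| = 197.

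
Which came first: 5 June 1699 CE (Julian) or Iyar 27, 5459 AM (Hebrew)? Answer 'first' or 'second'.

The two dates have Julian Day Numbers 2341773 and 2341753 respectively.
Since 2341753 < 2341773, the second date comes first.

second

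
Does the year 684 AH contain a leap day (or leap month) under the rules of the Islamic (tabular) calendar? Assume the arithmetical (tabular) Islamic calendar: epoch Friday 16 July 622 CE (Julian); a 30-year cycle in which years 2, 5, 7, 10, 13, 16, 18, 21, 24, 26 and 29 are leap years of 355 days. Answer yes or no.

yes

Year 684 AH is year 24 of its 30-year cycle; leap positions are 2, 5, 7, 10, 13, 16, 18, 21, 24, 26, 29, so it is a leap year (355 days).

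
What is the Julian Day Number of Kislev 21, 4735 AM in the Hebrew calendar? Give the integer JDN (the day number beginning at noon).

2077153

Equivalently 13 December 974 (proleptic Gregorian).
JDN 2451545 is 1 January 2000 CE (Gregorian); the target day is −374392 days from there, so JDN = 2077153.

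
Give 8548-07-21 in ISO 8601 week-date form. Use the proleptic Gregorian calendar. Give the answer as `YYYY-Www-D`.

8548-W29-7

The weekday is Sunday (ISO weekday 7).
That Sunday belongs to ISO week 29 of ISO year 8548.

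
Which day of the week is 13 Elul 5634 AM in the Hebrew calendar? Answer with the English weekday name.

Wednesday

In the Gregorian calendar this is 26 August 1874 (JDN 2405762).
2405762 ≡ 2 (mod 7); counting from Monday = 0 gives Wednesday.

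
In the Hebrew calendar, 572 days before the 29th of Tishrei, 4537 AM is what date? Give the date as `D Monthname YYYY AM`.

The starting date is JDN 2004782; 2004782 − 572 = 2004210.
JDN 2004210 corresponds to 19 Nisan 4535 AM.

19 Nisan 4535 AM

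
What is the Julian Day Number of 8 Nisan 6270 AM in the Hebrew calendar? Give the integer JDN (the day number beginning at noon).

Equivalently 19 April 2510 (Gregorian).
JDN 2400001 is 17 November 1858 CE (Gregorian), MJD 0; the target day is +237926 days from there, so JDN = 2637927.

2637927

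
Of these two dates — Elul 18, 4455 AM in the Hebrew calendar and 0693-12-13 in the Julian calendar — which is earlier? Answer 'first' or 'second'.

The two dates have Julian Day Numbers 1975153 and 1974523 respectively.
Since 1974523 < 1975153, the second date comes first.

second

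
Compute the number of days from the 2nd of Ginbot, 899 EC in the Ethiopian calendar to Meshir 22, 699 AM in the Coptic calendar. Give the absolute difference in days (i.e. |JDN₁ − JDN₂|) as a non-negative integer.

27689

First date → JDN 2052456; second date → JDN 2080145.
The interval is |2052456 − 2080145| = 27689 days.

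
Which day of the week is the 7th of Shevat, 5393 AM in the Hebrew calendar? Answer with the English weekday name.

This is JDN 2317519 (18 January 1633 Gregorian).
JDN 2317519 mod 7 = 1, and JDN 0 was a Monday, so this is a Tuesday.

Tuesday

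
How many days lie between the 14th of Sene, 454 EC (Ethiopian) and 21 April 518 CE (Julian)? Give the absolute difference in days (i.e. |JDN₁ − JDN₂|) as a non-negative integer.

JDN of the first date = 1889962.
JDN of the second date = 1910368.
|1910368 − 1889962| = 20406.

20406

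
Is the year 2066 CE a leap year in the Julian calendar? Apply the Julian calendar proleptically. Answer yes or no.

2066 mod 4 = 2, so it is a common year in the Julian calendar.

no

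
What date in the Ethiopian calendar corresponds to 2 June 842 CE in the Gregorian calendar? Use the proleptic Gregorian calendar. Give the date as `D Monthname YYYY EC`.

Both dates share Julian Day Number 2028747; in the Ethiopian calendar that is 4 Sene 834 EC.

4 Sene 834 EC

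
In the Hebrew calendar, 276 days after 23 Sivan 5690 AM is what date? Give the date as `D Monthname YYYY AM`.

4 Nisan 5691 AM

JDN of 23 Sivan 5690 AM = 2426147.
2426147 + 276 = 2426423.
JDN 2426423 in the Hebrew calendar is 4 Nisan 5691 AM.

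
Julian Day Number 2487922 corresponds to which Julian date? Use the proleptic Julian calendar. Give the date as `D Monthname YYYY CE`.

24 July 2099 CE

JDN 2487922 is 6 August 2099 in the Gregorian calendar.
In the Julian calendar that day is 24 July 2099 CE.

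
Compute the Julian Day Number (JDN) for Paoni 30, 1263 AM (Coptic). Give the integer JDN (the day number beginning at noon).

2286274

Equivalently 4 July 1547 (proleptic Gregorian).
JDN 2451545 is 1 January 2000 CE (Gregorian); the target day is −165271 days from there, so JDN = 2286274.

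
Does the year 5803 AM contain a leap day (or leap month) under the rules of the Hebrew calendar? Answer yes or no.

Hebrew year 5803 is year 8 of its 19-year Metonic cycle; leap years are at positions 3, 6, 8, 11, 14, 17, 19, so it is a leap year (13 months).

yes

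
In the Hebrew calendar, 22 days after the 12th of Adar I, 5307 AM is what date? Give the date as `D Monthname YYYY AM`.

4 Adar II 5307 AM

The starting date is JDN 2286132; 2286132 + 22 = 2286154.
JDN 2286154 corresponds to 4 Adar II 5307 AM.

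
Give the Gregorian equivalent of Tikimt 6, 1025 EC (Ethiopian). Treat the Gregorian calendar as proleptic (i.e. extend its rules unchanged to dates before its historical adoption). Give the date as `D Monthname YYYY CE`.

9 October 1032 CE

Both dates share Julian Day Number 2098272; in the Gregorian calendar that is 9 October 1032 CE.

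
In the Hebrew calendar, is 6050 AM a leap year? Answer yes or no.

yes

Hebrew year 6050 is year 8 of its 19-year Metonic cycle; leap years are at positions 3, 6, 8, 11, 14, 17, 19, so it is a leap year (13 months).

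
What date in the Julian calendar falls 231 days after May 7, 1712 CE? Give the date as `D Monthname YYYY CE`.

JDN of May 7, 1712 CE = 2346493.
2346493 + 231 = 2346724.
JDN 2346724 in the Julian calendar is 24 December 1712 CE.

24 December 1712 CE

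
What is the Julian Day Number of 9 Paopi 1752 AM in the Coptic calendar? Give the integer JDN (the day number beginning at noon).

2464621

Equivalently 20 October 2035 (Gregorian).
JDN 2299161 is 15 October 1582 CE (Gregorian); the target day is +165460 days from there, so JDN = 2464621.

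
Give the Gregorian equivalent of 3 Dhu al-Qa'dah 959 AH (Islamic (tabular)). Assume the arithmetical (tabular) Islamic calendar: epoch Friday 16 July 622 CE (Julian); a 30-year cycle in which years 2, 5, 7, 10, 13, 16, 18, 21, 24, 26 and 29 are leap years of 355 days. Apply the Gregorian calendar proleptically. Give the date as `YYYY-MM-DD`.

Both dates share Julian Day Number 2288220; in the Gregorian calendar that is 31 October 1552 CE.

1552-10-31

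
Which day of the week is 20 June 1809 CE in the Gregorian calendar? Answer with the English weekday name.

Tuesday

JDN 2381954 mod 7 = 1, and JDN 0 was a Monday, so this is a Tuesday.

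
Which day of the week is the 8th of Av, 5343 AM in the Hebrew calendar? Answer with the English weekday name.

Equivalently 27 July 1583 Gregorian, JDN 2299446.
2299446 ≡ 2 (mod 7); counting from Monday = 0 gives Wednesday.

Wednesday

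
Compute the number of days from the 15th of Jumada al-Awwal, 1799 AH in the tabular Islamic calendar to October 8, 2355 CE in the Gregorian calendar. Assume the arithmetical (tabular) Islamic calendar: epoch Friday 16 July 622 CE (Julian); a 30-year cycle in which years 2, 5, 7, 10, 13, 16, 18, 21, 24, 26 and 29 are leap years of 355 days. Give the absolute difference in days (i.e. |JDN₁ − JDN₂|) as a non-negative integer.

JDN of the first date = 2585723.
JDN of the second date = 2581486.
|2581486 − 2585723| = 4237.

4237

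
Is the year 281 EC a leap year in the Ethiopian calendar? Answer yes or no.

no

281 mod 4 = 1; in the Ethiopian calendar a year is leap when year mod 4 = 3, so it is a common year.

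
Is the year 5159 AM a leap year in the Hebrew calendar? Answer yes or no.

no

Hebrew year 5159 is year 10 of its 19-year Metonic cycle; leap years are at positions 3, 6, 8, 11, 14, 17, 19, so it is a common year (12 months).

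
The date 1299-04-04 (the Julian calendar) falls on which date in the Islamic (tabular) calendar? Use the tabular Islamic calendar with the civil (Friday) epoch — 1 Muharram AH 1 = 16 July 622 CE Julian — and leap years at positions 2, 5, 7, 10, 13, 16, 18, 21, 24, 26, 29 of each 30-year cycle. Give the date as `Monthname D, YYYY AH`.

Rajab 1, 698 AH

Julian Day Number of the source date = 2195611.
Converting JDN 2195611 to the tabular Islamic calendar gives 1 Rajab 698 AH.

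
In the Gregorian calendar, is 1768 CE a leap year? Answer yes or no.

yes

1768 is divisible by 4 and not by 100, so it is a leap year.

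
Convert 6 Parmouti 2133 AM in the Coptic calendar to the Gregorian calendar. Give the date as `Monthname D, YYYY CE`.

Julian Day Number of the source date = 2603958.
Converting JDN 2603958 to the Gregorian calendar gives 17 April 2417 CE.

April 17, 2417 CE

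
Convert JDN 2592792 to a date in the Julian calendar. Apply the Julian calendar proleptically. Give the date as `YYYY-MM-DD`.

2386-09-05

The Gregorian equivalent of JDN 2592792 is 21 September 2386.
In the Julian calendar that day is 2386-09-05.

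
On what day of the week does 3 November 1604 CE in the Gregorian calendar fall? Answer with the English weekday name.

2307216 ≡ 2 (mod 7); counting from Monday = 0 gives Wednesday.

Wednesday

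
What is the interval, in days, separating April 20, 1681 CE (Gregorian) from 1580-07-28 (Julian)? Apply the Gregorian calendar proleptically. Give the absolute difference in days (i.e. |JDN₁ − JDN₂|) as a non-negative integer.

36781

JDN of the first date = 2335143.
JDN of the second date = 2298362.
|2298362 − 2335143| = 36781.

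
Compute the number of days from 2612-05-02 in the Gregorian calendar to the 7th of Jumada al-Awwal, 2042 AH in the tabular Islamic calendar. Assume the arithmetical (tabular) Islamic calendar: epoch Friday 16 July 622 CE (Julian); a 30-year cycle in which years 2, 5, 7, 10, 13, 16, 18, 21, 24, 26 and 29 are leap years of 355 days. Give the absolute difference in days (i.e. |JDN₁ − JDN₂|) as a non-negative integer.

JDN of the first date = 2675195.
JDN of the second date = 2671826.
|2671826 − 2675195| = 3369.

3369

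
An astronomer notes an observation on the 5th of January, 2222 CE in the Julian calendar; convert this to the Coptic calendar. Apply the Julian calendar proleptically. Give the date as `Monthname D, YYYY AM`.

Julian Day Number of the source date = 2532648.
Converting JDN 2532648 to the Coptic calendar gives 10 Tobi 1938 AM.

Tobi 10, 1938 AM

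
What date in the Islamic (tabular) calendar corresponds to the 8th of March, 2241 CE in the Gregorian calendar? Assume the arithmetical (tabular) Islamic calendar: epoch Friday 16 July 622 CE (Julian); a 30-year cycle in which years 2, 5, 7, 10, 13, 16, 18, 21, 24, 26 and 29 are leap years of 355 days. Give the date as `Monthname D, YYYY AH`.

Julian Day Number of the source date = 2539635.
Converting JDN 2539635 to the tabular Islamic calendar gives 23 Rabi' al-Thani 1669 AH.

Rabi' al-Thani 23, 1669 AH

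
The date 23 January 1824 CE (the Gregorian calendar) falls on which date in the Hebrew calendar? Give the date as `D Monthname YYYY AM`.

23 Shevat 5584 AM

Both dates share Julian Day Number 2387284; in the Hebrew calendar that is 23 Shevat 5584 AM.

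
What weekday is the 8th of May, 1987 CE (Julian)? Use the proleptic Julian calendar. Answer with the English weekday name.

This is JDN 2446937 (21 May 1987 Gregorian).
2446937 ≡ 3 (mod 7); counting from Monday = 0 gives Thursday.

Thursday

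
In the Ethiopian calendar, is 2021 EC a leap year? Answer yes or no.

no

2021 mod 4 = 1; in the Ethiopian calendar a year is leap when year mod 4 = 3, so it is a common year.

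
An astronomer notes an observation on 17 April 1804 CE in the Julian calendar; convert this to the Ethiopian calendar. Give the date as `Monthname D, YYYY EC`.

Miyazya 22, 1796 EC

Both dates share Julian Day Number 2380076; in the Ethiopian calendar that is 22 Miyazya 1796 EC.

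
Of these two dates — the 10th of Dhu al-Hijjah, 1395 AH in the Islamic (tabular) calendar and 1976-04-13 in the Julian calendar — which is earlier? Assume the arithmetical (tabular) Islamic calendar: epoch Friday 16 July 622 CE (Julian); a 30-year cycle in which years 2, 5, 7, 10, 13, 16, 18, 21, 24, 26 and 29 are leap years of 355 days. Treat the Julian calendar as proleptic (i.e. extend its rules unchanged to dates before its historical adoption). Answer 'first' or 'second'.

The two dates have Julian Day Numbers 2442761 and 2442895 respectively.
Since 2442761 < 2442895, the first date comes first.

first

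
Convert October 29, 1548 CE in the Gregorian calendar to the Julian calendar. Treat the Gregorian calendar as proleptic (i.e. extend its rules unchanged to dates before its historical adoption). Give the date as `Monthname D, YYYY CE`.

At this point the Julian calendar is 10 days behind the Gregorian.
29 October 1548 Gregorian − 10 days → 19 October 1548 Julian.

October 19, 1548 CE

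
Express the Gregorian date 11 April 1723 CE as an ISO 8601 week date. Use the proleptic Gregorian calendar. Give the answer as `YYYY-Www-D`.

1723-W14-7

The weekday is Sunday (ISO weekday 7).
That Sunday belongs to ISO week 14 of ISO year 1723.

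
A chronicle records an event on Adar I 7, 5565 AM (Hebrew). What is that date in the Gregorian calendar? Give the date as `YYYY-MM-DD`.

1805-02-06

Julian Day Number of the source date = 2380359.
Converting JDN 2380359 to the Gregorian calendar gives 6 February 1805 CE.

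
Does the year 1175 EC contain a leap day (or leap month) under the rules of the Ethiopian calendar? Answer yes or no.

1175 mod 4 = 3; in the Ethiopian calendar a year is leap when year mod 4 = 3, so it is a leap year.

yes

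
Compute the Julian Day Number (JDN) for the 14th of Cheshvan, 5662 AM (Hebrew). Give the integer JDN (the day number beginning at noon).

Equivalently 27 October 1901 (Gregorian).
JDN 2400001 is 17 November 1858 CE (Gregorian), MJD 0; the target day is +15684 days from there, so JDN = 2415685.

2415685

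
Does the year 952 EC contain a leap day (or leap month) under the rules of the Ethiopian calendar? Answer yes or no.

no

952 mod 4 = 0; in the Ethiopian calendar a year is leap when year mod 4 = 3, so it is a common year.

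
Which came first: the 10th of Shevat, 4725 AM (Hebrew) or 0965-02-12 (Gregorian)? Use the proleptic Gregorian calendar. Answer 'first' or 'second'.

first

First date → JDN 2073540; second date → JDN 2073562.
JDN 2073540 < JDN 2073562, so the first date is earlier.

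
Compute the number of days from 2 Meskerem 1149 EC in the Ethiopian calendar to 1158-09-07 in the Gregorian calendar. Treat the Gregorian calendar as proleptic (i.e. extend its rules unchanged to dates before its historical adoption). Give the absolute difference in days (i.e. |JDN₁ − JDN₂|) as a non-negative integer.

731

First date → JDN 2143529; second date → JDN 2144260.
The interval is |2143529 − 2144260| = 731 days.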